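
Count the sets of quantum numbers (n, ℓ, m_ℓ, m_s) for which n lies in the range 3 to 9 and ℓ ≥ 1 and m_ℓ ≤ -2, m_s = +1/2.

84

For each n in the range, tally the orbitals obeying ℓ ≥ 1 and m_ℓ ≤ -2:
n=3 → 1; n=4 → 3; n=5 → 6; n=6 → 10; n=7 → 15; n=8 → 21; n=9 → 28.
Orbitals: 1 + 3 + 6 + 10 + 15 + 21 + 28 = 84. With m_s fixed to +1/2 there is one state per orbital, so 84 states.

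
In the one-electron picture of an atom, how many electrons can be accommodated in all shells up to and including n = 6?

182

Total orbitals = 1² + 2² + 3² + 4² + 5² + 6² = 91. Doubling for spin gives 182 electrons.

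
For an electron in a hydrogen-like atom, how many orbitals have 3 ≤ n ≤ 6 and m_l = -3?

Go shell by shell, enumerating (l, m_l) with m_l = -3:
n=4 → 1; n=5 → 2; n=6 → 3.
Total orbitals: 1 + 2 + 3 = 6.

6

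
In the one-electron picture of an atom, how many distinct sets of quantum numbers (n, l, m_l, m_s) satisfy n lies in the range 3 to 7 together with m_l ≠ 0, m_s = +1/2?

110

Go shell by shell, enumerating (l, m_l) with m_l ≠ 0:
n=3 → 6; n=4 → 12; n=5 → 20; n=6 → 30; n=7 → 42.
Orbitals: 6 + 12 + 20 + 30 + 42 = 110. With m_s fixed to +1/2 there is one state per orbital, so 110 states.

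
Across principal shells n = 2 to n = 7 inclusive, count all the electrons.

278

Shell n has n² orbitals: 2²=4 + 3²=9 + 4²=16 + 5²=25 + 6²=36 + 7²=49 = 139 orbitals.
Two spin states per orbital: 2 × 139 = 278 electrons.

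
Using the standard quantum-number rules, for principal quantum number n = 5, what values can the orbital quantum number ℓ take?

0, 1, 2, 3, 4

ℓ is an integer with 0 ≤ ℓ ≤ n−1, so for n = 5: ℓ = 0, 1, 2, 3, 4.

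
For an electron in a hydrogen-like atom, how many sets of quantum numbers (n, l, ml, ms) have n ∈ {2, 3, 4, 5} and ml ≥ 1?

40

Work shell by shell — for each n, count the (l, ml) pairs that satisfy ml ≥ 1:
n=2 → 1; n=3 → 3; n=4 → 6; n=5 → 10.
Orbitals: 1 + 3 + 6 + 10 = 20. Including both spin states (ms = ±1/2) gives 2 × 20 = 40 states.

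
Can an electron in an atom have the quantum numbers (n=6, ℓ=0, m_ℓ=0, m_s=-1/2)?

n = 6 is a positive integer. ℓ = 0 satisfies 0 ≤ ℓ ≤ n−1 = 5. m_ℓ = 0 lies in the range −ℓ … +ℓ (here 0). m_s = -1/2 is one of ±1/2.
All four constraints are satisfied.

Yes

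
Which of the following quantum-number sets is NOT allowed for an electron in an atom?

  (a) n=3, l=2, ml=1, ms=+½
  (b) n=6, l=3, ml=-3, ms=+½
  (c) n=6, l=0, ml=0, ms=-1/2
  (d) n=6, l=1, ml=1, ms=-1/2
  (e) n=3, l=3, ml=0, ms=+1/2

(e) has l = 3 ≥ n = 3, violating 0 ≤ l ≤ n−1.
The remaining sets (a), (b), (c), (d) satisfy all four rules.

(e)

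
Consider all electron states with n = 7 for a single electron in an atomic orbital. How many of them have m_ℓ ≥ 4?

12

Go through ℓ = 0, …, 6 (the values permitted for n = 7).
Orbitals with m_ℓ ≥ 4, by ℓ: ℓ=4 → 1; ℓ=5 → 2; ℓ=6 → 3.
Orbitals: 1 + 2 + 3 = 6. Each orbital carries two spin states, so 6 × 2 = 12 states.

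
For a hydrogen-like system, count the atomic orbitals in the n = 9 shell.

81

The n = 9 shell contains n² = 9² = 81 orbitals.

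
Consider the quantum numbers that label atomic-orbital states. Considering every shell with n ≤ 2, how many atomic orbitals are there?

Total orbitals = 1² + 2² = 5.

5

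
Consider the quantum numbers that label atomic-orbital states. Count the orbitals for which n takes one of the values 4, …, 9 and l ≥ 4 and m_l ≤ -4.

35

Go shell by shell, enumerating (l, m_l) with l ≥ 4 and m_l ≤ -4:
n=5 → 1; n=6 → 3; n=7 → 6; n=8 → 10; n=9 → 15.
Total orbitals: 1 + 3 + 6 + 10 + 15 = 35.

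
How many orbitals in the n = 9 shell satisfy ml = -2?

7

The n = 9 shell has l = 0 through 8; check each.
Per l-value: l=2 → 1; l=3 → 1; l=4 → 1; l=5 → 1; l=6 → 1; l=7 → 1; l=8 → 1.
Total orbitals: 1 + 1 + 1 + 1 + 1 + 1 + 1 = 7.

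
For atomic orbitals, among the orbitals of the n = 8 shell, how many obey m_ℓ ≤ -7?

The n = 8 shell has ℓ = 0 through 7; check each.
Per ℓ-value: ℓ=7 → 1.
Total orbitals: 1.

1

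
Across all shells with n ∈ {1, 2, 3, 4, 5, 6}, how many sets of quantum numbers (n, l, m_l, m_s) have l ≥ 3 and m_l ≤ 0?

56

Per-shell orbital counts meeting the constraint:
n=4 → 4; n=5 → 9; n=6 → 15.
Orbitals: 4 + 9 + 15 = 28. Including both spin states (m_s = ±1/2) gives 2 × 28 = 56 states.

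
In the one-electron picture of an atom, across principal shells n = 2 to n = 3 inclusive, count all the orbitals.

13

Shell n has n² orbitals: 2²=4 + 3²=9 = 13 orbitals.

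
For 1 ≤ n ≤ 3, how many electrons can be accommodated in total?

28

Total orbitals = 1² + 2² + 3² = 14. Doubling for spin gives 28 electrons.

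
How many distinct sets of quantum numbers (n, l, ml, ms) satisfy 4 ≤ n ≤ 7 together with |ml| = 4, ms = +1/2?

12

Work shell by shell — for each n, count the (l, ml) pairs that satisfy |ml| = 4:
n=5 → 2; n=6 → 4; n=7 → 6.
Orbitals: 2 + 4 + 6 = 12. With ms fixed to +1/2 there is one state per orbital, so 12 states.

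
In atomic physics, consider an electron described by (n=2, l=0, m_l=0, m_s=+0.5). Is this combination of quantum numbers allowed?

n = 2 is a positive integer. l = 0 satisfies 0 ≤ l ≤ n−1 = 1. m_l = 0 lies in the range −l … +l (here 0). m_s = +1/2 is one of ±1/2.
All four constraints are satisfied.

Yes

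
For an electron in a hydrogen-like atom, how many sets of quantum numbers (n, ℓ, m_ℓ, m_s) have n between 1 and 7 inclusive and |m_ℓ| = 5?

Treat each shell separately and count matching orbitals:
n=6 → 2; n=7 → 4.
Orbitals: 2 + 4 = 6. Including both spin states (m_s = ±1/2) gives 2 × 6 = 12 states.

12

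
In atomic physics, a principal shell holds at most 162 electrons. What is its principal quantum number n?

n = 9

2n² = 162 ⇒ n² = 81 ⇒ n = 9.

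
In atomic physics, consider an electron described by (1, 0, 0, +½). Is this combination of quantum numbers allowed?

n = 1 is a positive integer. l = 0 satisfies 0 ≤ l ≤ n−1 = 0. m_l = 0 lies in the range −l … +l (here 0). m_s = +1/2 is one of ±1/2.
All four constraints are satisfied.

Yes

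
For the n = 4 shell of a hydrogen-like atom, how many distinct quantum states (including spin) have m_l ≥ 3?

The n = 4 shell has l = 0 through 3; check each.
Orbitals with m_l ≥ 3, by l: l=3 → 1.
Orbitals: 1. Each orbital carries two spin states, so 1 × 2 = 2 states.

2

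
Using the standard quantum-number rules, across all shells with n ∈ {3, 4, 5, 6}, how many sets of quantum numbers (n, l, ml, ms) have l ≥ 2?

140

Go shell by shell, enumerating (l, ml) with l ≥ 2:
n=3 → 5; n=4 → 12; n=5 → 21; n=6 → 32.
Orbitals: 5 + 12 + 21 + 32 = 70. Including both spin states (ms = ±1/2) gives 2 × 70 = 140 states.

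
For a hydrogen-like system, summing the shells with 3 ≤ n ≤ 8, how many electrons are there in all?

398

Shell n has n² orbitals: 3²=9 + 4²=16 + 5²=25 + 6²=36 + 7²=49 + 8²=64 = 199 orbitals.
Two spin states per orbital: 2 × 199 = 398 electrons.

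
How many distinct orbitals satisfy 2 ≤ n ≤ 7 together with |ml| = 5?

Per-shell orbital counts meeting the constraint:
n=6 → 2; n=7 → 4.
Total orbitals: 2 + 4 = 6.

6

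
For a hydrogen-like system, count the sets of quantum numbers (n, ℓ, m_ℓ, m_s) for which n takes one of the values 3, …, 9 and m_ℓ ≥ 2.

168

Per-shell orbital counts meeting the constraint:
n=3 → 1; n=4 → 3; n=5 → 6; n=6 → 10; n=7 → 15; n=8 → 21; n=9 → 28.
Orbitals: 1 + 3 + 6 + 10 + 15 + 21 + 28 = 84. Including both spin states (m_s = ±1/2) gives 2 × 84 = 168 states.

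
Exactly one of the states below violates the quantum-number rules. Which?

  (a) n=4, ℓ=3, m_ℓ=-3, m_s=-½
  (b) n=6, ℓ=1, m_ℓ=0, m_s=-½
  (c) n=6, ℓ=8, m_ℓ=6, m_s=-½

(c)

(c) has ℓ = 8 ≥ n = 6, violating 0 ≤ ℓ ≤ n−1.
The remaining sets (a), (b) satisfy all four rules.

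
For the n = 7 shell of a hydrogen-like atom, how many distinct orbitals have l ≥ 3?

The n = 7 shell has l = 0 through 6; check each.
Per l-value: l=3 → 7; l=4 → 9; l=5 → 11; l=6 → 13.
Total orbitals: 7 + 9 + 11 + 13 = 40.

40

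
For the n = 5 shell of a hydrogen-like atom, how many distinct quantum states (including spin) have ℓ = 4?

The n = 5 shell has ℓ = 0 through 4; check each.
Contributions: ℓ=4 → 9.
Orbitals: 9. Each orbital carries two spin states, so 9 × 2 = 18 states.

18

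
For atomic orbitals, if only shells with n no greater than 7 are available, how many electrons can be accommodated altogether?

Total orbitals = 1² + 2² + 3² + 4² + 5² + 6² + 7² = 140. Doubling for spin gives 280 electrons.

280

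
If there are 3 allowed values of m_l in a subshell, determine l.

m_l ranges over 2l+1 integers, so 2l+1 = 3 ⇒ l = 1.

l = 1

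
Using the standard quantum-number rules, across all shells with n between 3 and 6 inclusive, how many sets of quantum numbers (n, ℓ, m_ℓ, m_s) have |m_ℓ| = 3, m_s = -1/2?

12

For each n in the range, tally the orbitals obeying |m_ℓ| = 3:
n=4 → 2; n=5 → 4; n=6 → 6.
Orbitals: 2 + 4 + 6 = 12. With m_s fixed to -1/2 there is one state per orbital, so 12 states.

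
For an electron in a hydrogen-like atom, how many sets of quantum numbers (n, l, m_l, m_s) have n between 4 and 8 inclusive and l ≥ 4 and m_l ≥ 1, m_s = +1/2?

50

Count contributing orbitals for each principal shell:
n=5 → 4; n=6 → 9; n=7 → 15; n=8 → 22.
Orbitals: 4 + 9 + 15 + 22 = 50. With m_s fixed to +1/2 there is one state per orbital, so 50 states.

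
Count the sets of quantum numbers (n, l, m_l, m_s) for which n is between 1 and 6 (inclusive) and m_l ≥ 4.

8

Work shell by shell — for each n, count the (l, m_l) pairs that satisfy m_l ≥ 4:
n=5 → 1; n=6 → 3.
Orbitals: 1 + 3 = 4. Including both spin states (m_s = ±1/2) gives 2 × 4 = 8 states.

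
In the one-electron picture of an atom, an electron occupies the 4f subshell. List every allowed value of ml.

The 4f subshell has l = 3, and ml takes every integer from −l to +l. With l = 3 that gives the 7 values -3, -2, -1, 0, 1, 2, 3.

-3, -2, -1, 0, 1, 2, 3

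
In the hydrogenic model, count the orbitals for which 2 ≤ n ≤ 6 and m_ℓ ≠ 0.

70

Go shell by shell, enumerating (ℓ, m_ℓ) with m_ℓ ≠ 0:
n=2 → 2; n=3 → 6; n=4 → 12; n=5 → 20; n=6 → 30.
Total orbitals: 2 + 6 + 12 + 20 + 30 = 70.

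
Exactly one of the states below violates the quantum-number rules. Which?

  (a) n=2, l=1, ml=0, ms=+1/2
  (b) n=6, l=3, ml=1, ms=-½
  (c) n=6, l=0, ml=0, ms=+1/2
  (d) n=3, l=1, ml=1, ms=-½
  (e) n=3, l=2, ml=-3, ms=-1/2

(e)

(e) has |ml| = 3 > l = 2, violating −l ≤ ml ≤ l.
The remaining sets (a), (b), (c), (d) satisfy all four rules.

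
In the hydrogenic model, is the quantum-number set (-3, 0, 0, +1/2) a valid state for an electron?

The principal quantum number must be a positive integer (n ≥ 1), but here n = -3.

Invalid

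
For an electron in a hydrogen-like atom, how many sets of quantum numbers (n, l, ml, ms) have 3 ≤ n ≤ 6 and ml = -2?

For each n in the range, tally the orbitals obeying ml = -2:
n=3 → 1; n=4 → 2; n=5 → 3; n=6 → 4.
Orbitals: 1 + 2 + 3 + 4 = 10. Including both spin states (ms = ±1/2) gives 2 × 10 = 20 states.

20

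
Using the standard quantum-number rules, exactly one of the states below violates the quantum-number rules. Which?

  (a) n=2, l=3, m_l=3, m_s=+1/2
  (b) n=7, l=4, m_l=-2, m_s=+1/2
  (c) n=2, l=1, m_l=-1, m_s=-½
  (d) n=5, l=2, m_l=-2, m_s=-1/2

(a)

(a) has l = 3 ≥ n = 2, violating 0 ≤ l ≤ n−1.
The remaining sets (b), (c), (d) satisfy all four rules.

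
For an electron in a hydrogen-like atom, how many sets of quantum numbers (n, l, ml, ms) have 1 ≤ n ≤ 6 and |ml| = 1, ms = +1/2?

Per-shell orbital counts meeting the constraint:
n=2 → 2; n=3 → 4; n=4 → 6; n=5 → 8; n=6 → 10.
Orbitals: 2 + 4 + 6 + 8 + 10 = 30. With ms fixed to +1/2 there is one state per orbital, so 30 states.

30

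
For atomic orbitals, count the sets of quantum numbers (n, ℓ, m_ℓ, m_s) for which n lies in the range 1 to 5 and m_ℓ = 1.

Per-shell orbital counts meeting the constraint:
n=2 → 1; n=3 → 2; n=4 → 3; n=5 → 4.
Orbitals: 1 + 2 + 3 + 4 = 10. Including both spin states (m_s = ±1/2) gives 2 × 10 = 20 states.

20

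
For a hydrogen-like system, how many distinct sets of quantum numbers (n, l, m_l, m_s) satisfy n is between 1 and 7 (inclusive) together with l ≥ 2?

Count contributing orbitals for each principal shell:
n=3 → 5; n=4 → 12; n=5 → 21; n=6 → 32; n=7 → 45.
Orbitals: 5 + 12 + 21 + 32 + 45 = 115. Including both spin states (m_s = ±1/2) gives 2 × 115 = 230 states.

230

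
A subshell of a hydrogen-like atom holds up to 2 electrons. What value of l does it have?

l = 0 (s)

2(2l+1) = 2 ⇒ 2l+1 = 1 ⇒ l = 0.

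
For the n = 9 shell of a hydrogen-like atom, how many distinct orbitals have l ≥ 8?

17

With n = 9 the allowed l are 0, 1, …, 8.
Per l-value: l=8 → 17.
Total orbitals: 17.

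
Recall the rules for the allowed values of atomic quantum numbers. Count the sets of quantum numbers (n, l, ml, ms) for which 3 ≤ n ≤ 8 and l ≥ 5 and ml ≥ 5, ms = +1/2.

Treat each shell separately and count matching orbitals:
n=6 → 1; n=7 → 3; n=8 → 6.
Orbitals: 1 + 3 + 6 = 10. With ms fixed to +1/2 there is one state per orbital, so 10 states.

10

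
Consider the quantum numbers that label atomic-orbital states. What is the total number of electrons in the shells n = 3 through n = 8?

Shell n has n² orbitals: 3²=9 + 4²=16 + 5²=25 + 6²=36 + 7²=49 + 8²=64 = 199 orbitals.
Two spin states per orbital: 2 × 199 = 398 electrons.

398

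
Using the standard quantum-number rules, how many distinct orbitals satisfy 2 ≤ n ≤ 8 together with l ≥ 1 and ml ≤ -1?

Work shell by shell — for each n, count the (l, ml) pairs that satisfy l ≥ 1 and ml ≤ -1:
n=2 → 1; n=3 → 3; n=4 → 6; n=5 → 10; n=6 → 15; n=7 → 21; n=8 → 28.
Total orbitals: 1 + 3 + 6 + 10 + 15 + 21 + 28 = 84.

84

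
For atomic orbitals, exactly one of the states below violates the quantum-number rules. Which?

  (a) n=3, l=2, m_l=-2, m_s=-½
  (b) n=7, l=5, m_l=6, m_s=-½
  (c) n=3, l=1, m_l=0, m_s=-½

(b)

(b) has |m_l| = 6 > l = 5, violating −l ≤ m_l ≤ l.
The remaining sets (a), (c) satisfy all four rules.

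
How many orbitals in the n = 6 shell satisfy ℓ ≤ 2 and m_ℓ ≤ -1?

3

With n = 6 the allowed ℓ are 0, 1, …, 5.
The (ℓ, m_ℓ) pairs meeting ℓ ≤ 2 and m_ℓ ≤ -1 give: ℓ=1 → 1; ℓ=2 → 2.
Total orbitals: 1 + 2 = 3.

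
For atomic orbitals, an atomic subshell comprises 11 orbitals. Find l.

2l+1 = 11 gives l = 5.

l = 5 (h)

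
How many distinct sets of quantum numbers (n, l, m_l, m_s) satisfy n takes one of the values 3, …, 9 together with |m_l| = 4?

60

Work shell by shell — for each n, count the (l, m_l) pairs that satisfy |m_l| = 4:
n=5 → 2; n=6 → 4; n=7 → 6; n=8 → 8; n=9 → 10.
Orbitals: 2 + 4 + 6 + 8 + 10 = 30. Including both spin states (m_s = ±1/2) gives 2 × 30 = 60 states.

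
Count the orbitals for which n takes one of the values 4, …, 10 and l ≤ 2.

Work shell by shell — for each n, count the (l, m_l) pairs that satisfy l ≤ 2:
n=4 → 9; n=5 → 9; n=6 → 9; n=7 → 9; n=8 → 9; n=9 → 9; n=10 → 9.
Total orbitals: 9 + 9 + 9 + 9 + 9 + 9 + 9 = 63.

63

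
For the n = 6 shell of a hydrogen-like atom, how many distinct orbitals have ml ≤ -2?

The n = 6 shell has l = 0 through 5; check each.
Per l-value: l=2 → 1; l=3 → 2; l=4 → 3; l=5 → 4.
Total orbitals: 1 + 2 + 3 + 4 = 10.

10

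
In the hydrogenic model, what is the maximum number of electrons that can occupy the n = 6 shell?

72

A shell holds 2n² electrons: 2 × 6² = 2 × 36 = 72.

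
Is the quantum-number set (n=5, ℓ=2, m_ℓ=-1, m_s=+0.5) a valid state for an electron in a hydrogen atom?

n = 5 is a positive integer. ℓ = 2 satisfies 0 ≤ ℓ ≤ n−1 = 4. m_ℓ = -1 lies in the range −ℓ … +ℓ (here −2 … 2). m_s = +1/2 is one of ±1/2.
All four constraints are satisfied.

Valid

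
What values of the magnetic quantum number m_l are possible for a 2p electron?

-1, 0, 1

The 2p subshell has l = 1, and m_l takes every integer from −l to +l. With l = 1 that gives the 3 values -1, 0, 1.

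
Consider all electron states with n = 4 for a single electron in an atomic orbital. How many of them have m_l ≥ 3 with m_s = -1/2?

With n = 4 the allowed l are 0, 1, …, 3.
Orbitals with m_l ≥ 3, by l: l=3 → 1.
Orbitals: 1. With m_s fixed to a single value there is one state per orbital, giving 1 state.

1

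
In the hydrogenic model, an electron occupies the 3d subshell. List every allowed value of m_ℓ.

The 3d subshell has ℓ = 2, and m_ℓ takes every integer from −ℓ to +ℓ. With ℓ = 2 that gives the 5 values -2, -1, 0, 1, 2.

-2, -1, 0, 1, 2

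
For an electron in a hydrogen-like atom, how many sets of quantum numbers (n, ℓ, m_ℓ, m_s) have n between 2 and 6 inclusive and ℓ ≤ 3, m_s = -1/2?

61

Work shell by shell — for each n, count the (ℓ, m_ℓ) pairs that satisfy ℓ ≤ 3:
n=2 → 4; n=3 → 9; n=4 → 16; n=5 → 16; n=6 → 16.
Orbitals: 4 + 9 + 16 + 16 + 16 = 61. With m_s fixed to -1/2 there is one state per orbital, so 61 states.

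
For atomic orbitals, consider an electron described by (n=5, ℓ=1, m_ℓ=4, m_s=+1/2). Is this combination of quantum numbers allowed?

The magnetic quantum number must satisfy −ℓ ≤ m_ℓ ≤ ℓ. With ℓ = 1, m_ℓ can only be -1, 0, 1, so m_ℓ = 4 is forbidden.

No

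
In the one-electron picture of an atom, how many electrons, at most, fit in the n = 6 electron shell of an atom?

72

A shell holds 2n² electrons: 2 × 6² = 2 × 36 = 72.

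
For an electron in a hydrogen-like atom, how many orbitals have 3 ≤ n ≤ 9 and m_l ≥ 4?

Work shell by shell — for each n, count the (l, m_l) pairs that satisfy m_l ≥ 4:
n=5 → 1; n=6 → 3; n=7 → 6; n=8 → 10; n=9 → 15.
Total orbitals: 1 + 3 + 6 + 10 + 15 = 35.

35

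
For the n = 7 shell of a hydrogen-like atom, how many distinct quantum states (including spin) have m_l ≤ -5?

The n = 7 shell has l = 0 through 6; check each.
Contributions: l=5 → 1; l=6 → 2.
Orbitals: 1 + 2 = 3. Each orbital carries two spin states, so 3 × 2 = 6 states.

6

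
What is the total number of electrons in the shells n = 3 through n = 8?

398

Shell n has n² orbitals: 3²=9 + 4²=16 + 5²=25 + 6²=36 + 7²=49 + 8²=64 = 199 orbitals.
Two spin states per orbital: 2 × 199 = 398 electrons.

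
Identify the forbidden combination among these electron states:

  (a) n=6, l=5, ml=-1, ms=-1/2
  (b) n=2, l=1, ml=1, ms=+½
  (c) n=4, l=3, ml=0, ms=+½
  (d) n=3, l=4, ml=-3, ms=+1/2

(d) has l = 4 ≥ n = 3, violating 0 ≤ l ≤ n−1.
The remaining sets (a), (b), (c) satisfy all four rules.

(d)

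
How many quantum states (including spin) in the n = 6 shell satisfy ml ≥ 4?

6

For n = 6, l ranges over 0 … 5.
Contributions: l=4 → 1; l=5 → 2.
Orbitals: 1 + 2 = 3. Each orbital carries two spin states, so 3 × 2 = 6 states.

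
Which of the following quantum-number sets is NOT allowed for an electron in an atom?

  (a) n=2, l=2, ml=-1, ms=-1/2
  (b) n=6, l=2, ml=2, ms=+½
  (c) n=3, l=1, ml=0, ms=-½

(a) has l = 2 ≥ n = 2, violating 0 ≤ l ≤ n−1.
The remaining sets (b), (c) satisfy all four rules.

(a)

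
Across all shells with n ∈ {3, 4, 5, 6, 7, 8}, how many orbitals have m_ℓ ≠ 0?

Work shell by shell — for each n, count the (ℓ, m_ℓ) pairs that satisfy m_ℓ ≠ 0:
n=3 → 6; n=4 → 12; n=5 → 20; n=6 → 30; n=7 → 42; n=8 → 56.
Total orbitals: 6 + 12 + 20 + 30 + 42 + 56 = 166.

166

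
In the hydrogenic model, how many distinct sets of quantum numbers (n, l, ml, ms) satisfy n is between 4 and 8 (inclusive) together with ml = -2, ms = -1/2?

Per-shell orbital counts meeting the constraint:
n=4 → 2; n=5 → 3; n=6 → 4; n=7 → 5; n=8 → 6.
Orbitals: 2 + 3 + 4 + 5 + 6 = 20. With ms fixed to -1/2 there is one state per orbital, so 20 states.

20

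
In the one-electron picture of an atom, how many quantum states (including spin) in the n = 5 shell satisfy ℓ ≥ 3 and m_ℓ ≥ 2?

Go through ℓ = 0, …, 4 (the values permitted for n = 5).
Contributions: ℓ=3 → 2; ℓ=4 → 3.
Orbitals: 2 + 3 = 5. Each orbital carries two spin states, so 5 × 2 = 10 states.

10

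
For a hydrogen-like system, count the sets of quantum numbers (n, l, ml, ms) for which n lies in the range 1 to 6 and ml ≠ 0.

140

For each n in the range, tally the orbitals obeying ml ≠ 0:
n=2 → 2; n=3 → 6; n=4 → 12; n=5 → 20; n=6 → 30.
Orbitals: 2 + 6 + 12 + 20 + 30 = 70. Including both spin states (ms = ±1/2) gives 2 × 70 = 140 states.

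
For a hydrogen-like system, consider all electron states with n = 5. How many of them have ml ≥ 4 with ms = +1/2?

With n = 5 the allowed l are 0, 1, …, 4.
Contributions: l=4 → 1.
Orbitals: 1. With ms fixed to a single value there is one state per orbital, giving 1 state.

1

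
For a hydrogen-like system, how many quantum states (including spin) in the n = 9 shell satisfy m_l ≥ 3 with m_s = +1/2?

21

The n = 9 shell has l = 0 through 8; check each.
Per l-value: l=3 → 1; l=4 → 2; l=5 → 3; l=6 → 4; l=7 → 5; l=8 → 6.
Orbitals: 1 + 2 + 3 + 4 + 5 + 6 = 21. With m_s fixed to a single value there is one state per orbital, giving 21 states.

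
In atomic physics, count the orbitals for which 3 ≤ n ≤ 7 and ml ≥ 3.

20

Count contributing orbitals for each principal shell:
n=4 → 1; n=5 → 3; n=6 → 6; n=7 → 10.
Total orbitals: 1 + 3 + 6 + 10 = 20.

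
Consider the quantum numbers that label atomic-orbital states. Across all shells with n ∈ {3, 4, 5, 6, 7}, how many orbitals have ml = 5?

Treat each shell separately and count matching orbitals:
n=6 → 1; n=7 → 2.
Total orbitals: 1 + 2 = 3.

3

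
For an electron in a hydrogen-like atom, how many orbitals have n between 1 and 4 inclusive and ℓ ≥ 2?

17

Work shell by shell — for each n, count the (ℓ, m_ℓ) pairs that satisfy ℓ ≥ 2:
n=3 → 5; n=4 → 12.
Total orbitals: 5 + 12 = 17.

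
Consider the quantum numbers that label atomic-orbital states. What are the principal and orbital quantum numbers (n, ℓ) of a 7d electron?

The leading integer gives n = 7; the letter 'd' means ℓ = 2.

n = 7, ℓ = 2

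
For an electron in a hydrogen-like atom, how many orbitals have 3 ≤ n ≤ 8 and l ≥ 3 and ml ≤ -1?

65

Per-shell orbital counts meeting the constraint:
n=4 → 3; n=5 → 7; n=6 → 12; n=7 → 18; n=8 → 25.
Total orbitals: 3 + 7 + 12 + 18 + 25 = 65.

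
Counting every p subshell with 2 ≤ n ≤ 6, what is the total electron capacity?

30

A p subshell (ℓ = 1) exists for every n ≥ 2, so shells n = 2, 3, 4, 5, 6 each contribute one — 5 subshells.
Since each p subshell holds 2(2·1+1) = 6 electrons, the total is 5 × 6 = 30.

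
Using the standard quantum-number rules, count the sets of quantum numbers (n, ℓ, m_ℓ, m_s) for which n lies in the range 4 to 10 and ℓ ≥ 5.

For each n in the range, tally the orbitals obeying ℓ ≥ 5:
n=6 → 11; n=7 → 24; n=8 → 39; n=9 → 56; n=10 → 75.
Orbitals: 11 + 24 + 39 + 56 + 75 = 205. Including both spin states (m_s = ±1/2) gives 2 × 205 = 410 states.

410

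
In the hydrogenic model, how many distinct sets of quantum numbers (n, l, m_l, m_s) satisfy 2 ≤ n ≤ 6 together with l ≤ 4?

158

Per-shell orbital counts meeting the constraint:
n=2 → 4; n=3 → 9; n=4 → 16; n=5 → 25; n=6 → 25.
Orbitals: 4 + 9 + 16 + 25 + 25 = 79. Including both spin states (m_s = ±1/2) gives 2 × 79 = 158 states.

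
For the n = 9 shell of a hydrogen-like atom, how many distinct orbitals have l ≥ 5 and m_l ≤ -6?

Go through l = 0, …, 8 (the values permitted for n = 9).
Per l-value: l=6 → 1; l=7 → 2; l=8 → 3.
Total orbitals: 1 + 2 + 3 = 6.

6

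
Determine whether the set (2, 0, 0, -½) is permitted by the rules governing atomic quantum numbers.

Yes

n = 2 is a positive integer. l = 0 satisfies 0 ≤ l ≤ n−1 = 1. m_l = 0 lies in the range −l … +l (here 0). m_s = -1/2 is one of ±1/2.
All four constraints are satisfied.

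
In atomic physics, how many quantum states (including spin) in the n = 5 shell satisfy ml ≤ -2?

Go through l = 0, …, 4 (the values permitted for n = 5).
Contributions: l=2 → 1; l=3 → 2; l=4 → 3.
Orbitals: 1 + 2 + 3 = 6. Each orbital carries two spin states, so 6 × 2 = 12 states.

12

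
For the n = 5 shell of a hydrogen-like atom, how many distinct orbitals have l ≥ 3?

16

The n = 5 shell has l = 0 through 4; check each.
Per l-value: l=3 → 7; l=4 → 9.
Total orbitals: 7 + 9 = 16.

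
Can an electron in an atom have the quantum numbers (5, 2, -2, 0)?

The spin quantum number for an electron can only be ms = +1/2 or −1/2; ms = 0 is not one of those.

Not allowed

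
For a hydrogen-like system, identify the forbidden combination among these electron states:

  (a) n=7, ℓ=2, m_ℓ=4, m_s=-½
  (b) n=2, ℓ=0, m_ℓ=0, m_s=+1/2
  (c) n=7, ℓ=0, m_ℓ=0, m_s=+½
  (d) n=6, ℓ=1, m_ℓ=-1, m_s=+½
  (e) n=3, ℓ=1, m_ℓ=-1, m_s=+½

(a)

(a) has |m_ℓ| = 4 > ℓ = 2, violating −ℓ ≤ m_ℓ ≤ ℓ.
The remaining sets (b), (c), (d), (e) satisfy all four rules.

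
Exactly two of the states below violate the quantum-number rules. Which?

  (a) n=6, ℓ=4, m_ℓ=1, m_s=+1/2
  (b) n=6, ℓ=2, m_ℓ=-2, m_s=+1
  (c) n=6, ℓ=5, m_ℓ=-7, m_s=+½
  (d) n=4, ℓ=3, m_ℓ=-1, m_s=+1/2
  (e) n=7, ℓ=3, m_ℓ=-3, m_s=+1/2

(b) has m_s = +1, but an electron's spin must be ±1/2.
(c) has |m_ℓ| = 7 > ℓ = 5, violating −ℓ ≤ m_ℓ ≤ ℓ.
The remaining sets (a), (d), (e) satisfy all four rules.

(b) and (c)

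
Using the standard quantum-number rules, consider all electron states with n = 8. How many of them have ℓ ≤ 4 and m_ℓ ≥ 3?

6

With n = 8 the allowed ℓ are 0, 1, …, 7.
Orbitals with ℓ ≤ 4 and m_ℓ ≥ 3, by ℓ: ℓ=3 → 1; ℓ=4 → 2.
Orbitals: 1 + 2 = 3. Each orbital carries two spin states, so 3 × 2 = 6 states.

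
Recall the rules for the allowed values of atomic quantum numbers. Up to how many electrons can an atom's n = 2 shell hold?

A shell holds 2n² electrons: 2 × 2² = 2 × 4 = 8.

8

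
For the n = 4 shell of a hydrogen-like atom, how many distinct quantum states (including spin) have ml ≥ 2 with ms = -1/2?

3

With n = 4 the allowed l are 0, 1, …, 3.
Contributions: l=2 → 1; l=3 → 2.
Orbitals: 1 + 2 = 3. With ms fixed to a single value there is one state per orbital, giving 3 states.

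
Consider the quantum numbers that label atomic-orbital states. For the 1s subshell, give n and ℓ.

n = 1, ℓ = 0

The leading integer gives n = 1; the letter 's' means ℓ = 0.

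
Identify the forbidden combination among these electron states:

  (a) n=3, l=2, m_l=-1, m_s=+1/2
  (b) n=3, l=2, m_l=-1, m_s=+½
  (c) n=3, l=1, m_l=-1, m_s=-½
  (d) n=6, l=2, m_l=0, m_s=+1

(d) has m_s = +1, but an electron's spin must be ±1/2.
The remaining sets (a), (b), (c) satisfy all four rules.

(d)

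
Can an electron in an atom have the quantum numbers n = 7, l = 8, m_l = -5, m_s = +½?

Invalid

The orbital quantum number must satisfy 0 ≤ l ≤ n−1. With n = 7 the allowed l values are 0, 1, 2, 3, 4, 5, 6, so l = 8 is out of range.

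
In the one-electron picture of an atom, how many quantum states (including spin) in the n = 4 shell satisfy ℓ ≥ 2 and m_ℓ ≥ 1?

10

With n = 4 the allowed ℓ are 0, 1, …, 3.
Contributions: ℓ=2 → 2; ℓ=3 → 3.
Orbitals: 2 + 3 = 5. Each orbital carries two spin states, so 5 × 2 = 10 states.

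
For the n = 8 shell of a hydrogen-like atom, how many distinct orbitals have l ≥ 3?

55

The n = 8 shell has l = 0 through 7; check each.
The (l, ml) pairs meeting l ≥ 3 give: l=3 → 7; l=4 → 9; l=5 → 11; l=6 → 13; l=7 → 15.
Total orbitals: 7 + 9 + 11 + 13 + 15 = 55.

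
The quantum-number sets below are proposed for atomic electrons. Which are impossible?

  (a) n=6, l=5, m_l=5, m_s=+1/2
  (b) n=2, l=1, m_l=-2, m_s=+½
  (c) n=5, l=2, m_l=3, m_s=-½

(b) and (c)

(b) has |m_l| = 2 > l = 1, violating −l ≤ m_l ≤ l.
(c) has |m_l| = 3 > l = 2, violating −l ≤ m_l ≤ l.
The remaining set (a) satisfies all four rules.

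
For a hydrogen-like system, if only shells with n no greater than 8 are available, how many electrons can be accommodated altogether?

408

Total orbitals = 1² + 2² + 3² + 4² + 5² + 6² + 7² + 8² = 204. Doubling for spin gives 408 electrons.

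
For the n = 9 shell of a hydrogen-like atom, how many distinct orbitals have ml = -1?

The n = 9 shell has l = 0 through 8; check each.
Contributions: l=1 → 1; l=2 → 1; l=3 → 1; l=4 → 1; l=5 → 1; l=6 → 1; l=7 → 1; l=8 → 1.
Total orbitals: 1 + 1 + 1 + 1 + 1 + 1 + 1 + 1 = 8.

8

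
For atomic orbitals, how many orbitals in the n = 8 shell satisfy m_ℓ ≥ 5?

For n = 8, ℓ ranges over 0 … 7.
Orbitals with m_ℓ ≥ 5, by ℓ: ℓ=5 → 1; ℓ=6 → 2; ℓ=7 → 3.
Total orbitals: 1 + 2 + 3 = 6.

6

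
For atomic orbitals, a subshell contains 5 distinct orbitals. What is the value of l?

2l+1 = 5 gives l = 2.

l = 2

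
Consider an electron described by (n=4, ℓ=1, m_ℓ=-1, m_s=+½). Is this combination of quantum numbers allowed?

n = 4 is a positive integer. ℓ = 1 satisfies 0 ≤ ℓ ≤ n−1 = 3. m_ℓ = -1 lies in the range −ℓ … +ℓ (here −1 … 1). m_s = +1/2 is one of ±1/2.
All four constraints are satisfied.

Allowed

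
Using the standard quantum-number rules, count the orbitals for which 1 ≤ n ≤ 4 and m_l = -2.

Work shell by shell — for each n, count the (l, m_l) pairs that satisfy m_l = -2:
n=3 → 1; n=4 → 2.
Total orbitals: 1 + 2 = 3.

3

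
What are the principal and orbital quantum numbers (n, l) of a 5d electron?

n = 5, l = 2

The leading integer gives n = 5; the letter 'd' means l = 2.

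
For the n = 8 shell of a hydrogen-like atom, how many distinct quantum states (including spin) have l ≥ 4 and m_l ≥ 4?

20

For n = 8, l ranges over 0 … 7.
Per l-value: l=4 → 1; l=5 → 2; l=6 → 3; l=7 → 4.
Orbitals: 1 + 2 + 3 + 4 = 10. Each orbital carries two spin states, so 10 × 2 = 20 states.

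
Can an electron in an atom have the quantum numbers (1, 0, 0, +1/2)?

n = 1 is a positive integer. ℓ = 0 satisfies 0 ≤ ℓ ≤ n−1 = 0. m_ℓ = 0 lies in the range −ℓ … +ℓ (here 0). m_s = +1/2 is one of ±1/2.
All four constraints are satisfied.

Yes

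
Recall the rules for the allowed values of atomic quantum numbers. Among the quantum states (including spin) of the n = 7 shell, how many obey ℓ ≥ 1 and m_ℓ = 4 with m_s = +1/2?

3

For n = 7, ℓ ranges over 0 … 6.
The (ℓ, m_ℓ) pairs meeting ℓ ≥ 1 and m_ℓ = 4 give: ℓ=4 → 1; ℓ=5 → 1; ℓ=6 → 1.
Orbitals: 1 + 1 + 1 = 3. With m_s fixed to a single value there is one state per orbital, giving 3 states.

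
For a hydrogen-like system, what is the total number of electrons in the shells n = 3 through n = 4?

50

Shell n has n² orbitals: 3²=9 + 4²=16 = 25 orbitals.
Two spin states per orbital: 2 × 25 = 50 electrons.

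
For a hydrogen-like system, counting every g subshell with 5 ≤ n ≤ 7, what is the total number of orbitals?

27

A g subshell (l = 4) exists for every n ≥ 5, so shells n = 5, 6, 7 each contribute one — 3 subshells.
Since each g subshell has 2·4+1 = 9 orbitals, the total is 3 × 9 = 27.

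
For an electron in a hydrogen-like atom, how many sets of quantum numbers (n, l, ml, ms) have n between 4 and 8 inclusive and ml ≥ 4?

Count contributing orbitals for each principal shell:
n=5 → 1; n=6 → 3; n=7 → 6; n=8 → 10.
Orbitals: 1 + 3 + 6 + 10 = 20. Including both spin states (ms = ±1/2) gives 2 × 20 = 40 states.

40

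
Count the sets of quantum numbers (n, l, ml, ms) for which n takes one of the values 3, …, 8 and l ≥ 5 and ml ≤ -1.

Treat each shell separately and count matching orbitals:
n=6 → 5; n=7 → 11; n=8 → 18.
Orbitals: 5 + 11 + 18 = 34. Including both spin states (ms = ±1/2) gives 2 × 34 = 68 states.

68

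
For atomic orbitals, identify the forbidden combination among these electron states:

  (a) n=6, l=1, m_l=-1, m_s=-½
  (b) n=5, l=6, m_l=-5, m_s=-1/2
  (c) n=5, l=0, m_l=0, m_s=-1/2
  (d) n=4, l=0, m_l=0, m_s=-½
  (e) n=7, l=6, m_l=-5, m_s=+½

(b) has l = 6 ≥ n = 5, violating 0 ≤ l ≤ n−1.
The remaining sets (a), (c), (d), (e) satisfy all four rules.

(b)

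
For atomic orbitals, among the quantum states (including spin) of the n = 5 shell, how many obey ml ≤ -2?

12

The (l, ml) pairs meeting ml ≤ -2 give: l=2 → 1; l=3 → 2; l=4 → 3.
Orbitals: 1 + 2 + 3 = 6. Each orbital carries two spin states, so 6 × 2 = 12 states.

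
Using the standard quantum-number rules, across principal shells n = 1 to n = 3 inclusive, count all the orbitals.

14

Shell n has n² orbitals: 1²=1 + 2²=4 + 3²=9 = 14 orbitals.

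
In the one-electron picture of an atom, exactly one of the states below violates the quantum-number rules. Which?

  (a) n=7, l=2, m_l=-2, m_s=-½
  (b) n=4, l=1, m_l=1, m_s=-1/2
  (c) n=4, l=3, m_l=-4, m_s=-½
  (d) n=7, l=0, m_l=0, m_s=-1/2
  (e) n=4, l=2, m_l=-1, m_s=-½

(c)

(c) has |m_l| = 4 > l = 3, violating −l ≤ m_l ≤ l.
The remaining sets (a), (b), (d), (e) satisfy all four rules.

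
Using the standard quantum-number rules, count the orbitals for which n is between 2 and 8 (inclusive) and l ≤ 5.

For each n in the range, tally the orbitals obeying l ≤ 5:
n=2 → 4; n=3 → 9; n=4 → 16; n=5 → 25; n=6 → 36; n=7 → 36; n=8 → 36.
Total orbitals: 4 + 9 + 16 + 25 + 36 + 36 + 36 = 162.

162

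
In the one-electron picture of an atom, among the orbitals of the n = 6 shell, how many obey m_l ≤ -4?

Go through l = 0, …, 5 (the values permitted for n = 6).
The (l, m_l) pairs meeting m_l ≤ -4 give: l=4 → 1; l=5 → 2.
Total orbitals: 1 + 2 = 3.

3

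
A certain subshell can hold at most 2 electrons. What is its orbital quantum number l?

l = 0 (s)

2(2l+1) = 2 ⇒ 2l+1 = 1 ⇒ l = 0.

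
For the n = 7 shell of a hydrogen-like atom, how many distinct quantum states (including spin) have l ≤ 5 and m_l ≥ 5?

2

With n = 7 the allowed l are 0, 1, …, 6.
Orbitals with l ≤ 5 and m_l ≥ 5, by l: l=5 → 1.
Orbitals: 1. Each orbital carries two spin states, so 1 × 2 = 2 states.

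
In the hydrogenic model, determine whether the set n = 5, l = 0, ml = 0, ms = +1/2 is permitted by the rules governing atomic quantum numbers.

n = 5 is a positive integer. l = 0 satisfies 0 ≤ l ≤ n−1 = 4. ml = 0 lies in the range −l … +l (here 0). ms = +1/2 is one of ±1/2.
All four constraints are satisfied.

Allowed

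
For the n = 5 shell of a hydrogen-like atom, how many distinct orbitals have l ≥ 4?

Go through l = 0, …, 4 (the values permitted for n = 5).
Orbitals with l ≥ 4, by l: l=4 → 9.
Total orbitals: 9.

9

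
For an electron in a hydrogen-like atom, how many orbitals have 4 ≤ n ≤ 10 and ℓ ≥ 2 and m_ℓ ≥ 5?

35

For each n in the range, tally the orbitals obeying ℓ ≥ 2 and m_ℓ ≥ 5:
n=6 → 1; n=7 → 3; n=8 → 6; n=9 → 10; n=10 → 15.
Total orbitals: 1 + 3 + 6 + 10 + 15 = 35.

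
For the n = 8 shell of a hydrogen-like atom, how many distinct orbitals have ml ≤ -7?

For n = 8, l ranges over 0 … 7.
Orbitals with ml ≤ -7, by l: l=7 → 1.
Total orbitals: 1.

1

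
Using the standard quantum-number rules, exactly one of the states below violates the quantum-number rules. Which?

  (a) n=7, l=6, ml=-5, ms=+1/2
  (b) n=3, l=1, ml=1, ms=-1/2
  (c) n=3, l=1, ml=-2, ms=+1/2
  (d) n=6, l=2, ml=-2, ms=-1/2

(c)

(c) has |ml| = 2 > l = 1, violating −l ≤ ml ≤ l.
The remaining sets (a), (b), (d) satisfy all four rules.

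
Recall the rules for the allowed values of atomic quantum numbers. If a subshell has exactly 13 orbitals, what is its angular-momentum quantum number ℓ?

2ℓ+1 = 13 gives ℓ = 6.

ℓ = 6 (i)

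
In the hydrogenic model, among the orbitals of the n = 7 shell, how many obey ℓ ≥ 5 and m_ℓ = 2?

2

The n = 7 shell has ℓ = 0 through 6; check each.
The (ℓ, m_ℓ) pairs meeting ℓ ≥ 5 and m_ℓ = 2 give: ℓ=5 → 1; ℓ=6 → 1.
Total orbitals: 1 + 1 = 2.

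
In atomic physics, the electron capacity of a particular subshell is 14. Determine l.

2(2l+1) = 14 ⇒ 2l+1 = 7 ⇒ l = 3.

l = 3 (f)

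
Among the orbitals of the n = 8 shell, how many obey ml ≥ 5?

The n = 8 shell has l = 0 through 7; check each.
Per l-value: l=5 → 1; l=6 → 2; l=7 → 3.
Total orbitals: 1 + 2 + 3 = 6.

6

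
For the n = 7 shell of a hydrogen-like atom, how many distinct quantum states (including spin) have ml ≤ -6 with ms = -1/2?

1

The n = 7 shell has l = 0 through 6; check each.
Contributions: l=6 → 1.
Orbitals: 1. With ms fixed to a single value there is one state per orbital, giving 1 state.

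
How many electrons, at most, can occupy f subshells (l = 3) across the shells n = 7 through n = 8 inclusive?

28

An f subshell (l = 3) exists for every n ≥ 4, so shells n = 7, 8 each contribute one — 2 subshells.
Since each f subshell holds 2(2·3+1) = 14 electrons, the total is 2 × 14 = 28.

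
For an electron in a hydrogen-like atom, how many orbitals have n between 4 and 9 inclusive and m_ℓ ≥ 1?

For each n in the range, tally the orbitals obeying m_ℓ ≥ 1:
n=4 → 6; n=5 → 10; n=6 → 15; n=7 → 21; n=8 → 28; n=9 → 36.
Total orbitals: 6 + 10 + 15 + 21 + 28 + 36 = 116.

116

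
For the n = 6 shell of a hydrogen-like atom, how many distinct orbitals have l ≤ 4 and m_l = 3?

Orbitals with l ≤ 4 and m_l = 3, by l: l=3 → 1; l=4 → 1.
Total orbitals: 1 + 1 = 2.

2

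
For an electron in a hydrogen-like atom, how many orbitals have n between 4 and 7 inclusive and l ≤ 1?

16

Treat each shell separately and count matching orbitals:
n=4 → 4; n=5 → 4; n=6 → 4; n=7 → 4.
Total orbitals: 4 + 4 + 4 + 4 = 16.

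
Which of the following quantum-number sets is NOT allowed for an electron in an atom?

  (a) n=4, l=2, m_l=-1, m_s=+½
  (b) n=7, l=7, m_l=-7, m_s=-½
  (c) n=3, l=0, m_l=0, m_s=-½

(b) has l = 7 ≥ n = 7, violating 0 ≤ l ≤ n−1.
The remaining sets (a), (c) satisfy all four rules.

(b)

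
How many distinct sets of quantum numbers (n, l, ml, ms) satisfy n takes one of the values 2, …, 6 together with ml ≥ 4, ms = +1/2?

For each n in the range, tally the orbitals obeying ml ≥ 4:
n=5 → 1; n=6 → 3.
Orbitals: 1 + 3 = 4. With ms fixed to +1/2 there is one state per orbital, so 4 states.

4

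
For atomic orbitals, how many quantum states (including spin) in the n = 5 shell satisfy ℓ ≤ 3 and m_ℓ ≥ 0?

The n = 5 shell has ℓ = 0 through 4; check each.
The (ℓ, m_ℓ) pairs meeting ℓ ≤ 3 and m_ℓ ≥ 0 give: ℓ=0 → 1; ℓ=1 → 2; ℓ=2 → 3; ℓ=3 → 4.
Orbitals: 1 + 2 + 3 + 4 = 10. Each orbital carries two spin states, so 10 × 2 = 20 states.

20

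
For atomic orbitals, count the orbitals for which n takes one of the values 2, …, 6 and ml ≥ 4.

For each n in the range, tally the orbitals obeying ml ≥ 4:
n=5 → 1; n=6 → 3.
Total orbitals: 1 + 3 = 4.

4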